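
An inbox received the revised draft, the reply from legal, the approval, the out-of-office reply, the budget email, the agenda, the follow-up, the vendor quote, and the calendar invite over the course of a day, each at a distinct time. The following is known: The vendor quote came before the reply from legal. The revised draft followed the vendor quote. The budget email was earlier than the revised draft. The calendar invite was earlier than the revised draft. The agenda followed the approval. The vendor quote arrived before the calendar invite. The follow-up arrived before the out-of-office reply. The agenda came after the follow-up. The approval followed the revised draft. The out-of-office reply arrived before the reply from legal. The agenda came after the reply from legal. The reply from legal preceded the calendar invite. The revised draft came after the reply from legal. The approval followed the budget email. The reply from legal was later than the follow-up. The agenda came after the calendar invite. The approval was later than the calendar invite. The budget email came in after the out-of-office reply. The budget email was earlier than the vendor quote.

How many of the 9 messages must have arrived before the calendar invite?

Directly stated before the calendar invite: the reply from legal and the vendor quote.
The budget email reaches the calendar invite via the budget email → the vendor quote → the calendar invite.
The follow-up reaches the calendar invite via the follow-up → the reply from legal → the calendar invite.
The out-of-office reply reaches the calendar invite via the out-of-office reply → the reply from legal → the calendar invite.
No chain forces the approval (or any of the others) ahead of the calendar invite.
That's the budget email, the follow-up, the out-of-office reply, the reply from legal, and the vendor quote — 5 in all.

5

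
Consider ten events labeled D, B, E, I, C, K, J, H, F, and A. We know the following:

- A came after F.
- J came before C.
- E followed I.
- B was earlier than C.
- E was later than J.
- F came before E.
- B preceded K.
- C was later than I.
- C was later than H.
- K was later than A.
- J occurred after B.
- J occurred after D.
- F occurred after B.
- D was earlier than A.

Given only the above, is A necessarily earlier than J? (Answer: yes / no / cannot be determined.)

cannot be determined

No chain of stated constraints runs from A to J, and none runs from J to A either.
So the relative order of A and J is not fixed by the given facts.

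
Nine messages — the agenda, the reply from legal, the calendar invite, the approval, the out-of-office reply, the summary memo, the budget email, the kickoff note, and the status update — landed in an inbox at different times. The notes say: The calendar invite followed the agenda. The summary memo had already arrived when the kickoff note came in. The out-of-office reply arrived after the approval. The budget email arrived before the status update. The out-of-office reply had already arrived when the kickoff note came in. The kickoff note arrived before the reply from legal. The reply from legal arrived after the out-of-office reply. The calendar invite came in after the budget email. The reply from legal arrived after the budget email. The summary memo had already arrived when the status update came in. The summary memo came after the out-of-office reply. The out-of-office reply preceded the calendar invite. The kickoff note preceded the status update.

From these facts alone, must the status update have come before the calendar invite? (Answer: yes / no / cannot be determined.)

No chain of stated constraints runs from the status update to the calendar invite, and none runs from the calendar invite to the status update either.
So the relative order of the status update and the calendar invite is not fixed by the given facts.

cannot be determined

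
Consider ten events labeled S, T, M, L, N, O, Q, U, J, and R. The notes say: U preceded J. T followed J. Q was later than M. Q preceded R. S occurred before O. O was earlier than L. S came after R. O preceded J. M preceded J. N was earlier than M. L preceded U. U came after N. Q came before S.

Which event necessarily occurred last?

T

Every other event has a chain of constraints placing it before T, so T is last.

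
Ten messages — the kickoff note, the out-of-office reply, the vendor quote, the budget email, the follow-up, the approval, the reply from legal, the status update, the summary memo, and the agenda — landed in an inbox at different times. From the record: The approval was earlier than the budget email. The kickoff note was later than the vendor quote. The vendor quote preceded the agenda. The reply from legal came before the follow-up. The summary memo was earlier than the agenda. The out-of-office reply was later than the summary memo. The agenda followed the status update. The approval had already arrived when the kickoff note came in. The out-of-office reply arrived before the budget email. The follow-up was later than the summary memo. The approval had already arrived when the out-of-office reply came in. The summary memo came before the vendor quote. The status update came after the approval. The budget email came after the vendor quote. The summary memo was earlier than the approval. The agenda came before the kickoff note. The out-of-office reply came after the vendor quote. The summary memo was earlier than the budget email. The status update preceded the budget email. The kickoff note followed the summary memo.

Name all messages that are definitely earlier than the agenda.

Directly stated before the agenda: the status update, the summary memo, and the vendor quote.
The approval reaches the agenda via the approval → the status update → the agenda.
No chain forces the reply from legal (or any of the others) ahead of the agenda.

the approval, the status update, the summary memo, the vendor quote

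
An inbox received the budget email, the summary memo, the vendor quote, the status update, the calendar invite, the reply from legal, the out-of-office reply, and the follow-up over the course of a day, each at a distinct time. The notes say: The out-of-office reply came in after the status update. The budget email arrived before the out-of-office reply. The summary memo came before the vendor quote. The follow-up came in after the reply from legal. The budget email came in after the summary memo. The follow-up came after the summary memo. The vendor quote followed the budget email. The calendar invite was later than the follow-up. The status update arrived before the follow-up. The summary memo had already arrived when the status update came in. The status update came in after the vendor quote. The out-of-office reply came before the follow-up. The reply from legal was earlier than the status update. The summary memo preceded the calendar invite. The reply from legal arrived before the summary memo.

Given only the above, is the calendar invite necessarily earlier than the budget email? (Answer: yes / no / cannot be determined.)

no

Tracing the constraints gives the budget email → the out-of-office reply → the follow-up → the calendar invite, so the budget email must come before the calendar invite.
That means the calendar invite cannot be before the budget email.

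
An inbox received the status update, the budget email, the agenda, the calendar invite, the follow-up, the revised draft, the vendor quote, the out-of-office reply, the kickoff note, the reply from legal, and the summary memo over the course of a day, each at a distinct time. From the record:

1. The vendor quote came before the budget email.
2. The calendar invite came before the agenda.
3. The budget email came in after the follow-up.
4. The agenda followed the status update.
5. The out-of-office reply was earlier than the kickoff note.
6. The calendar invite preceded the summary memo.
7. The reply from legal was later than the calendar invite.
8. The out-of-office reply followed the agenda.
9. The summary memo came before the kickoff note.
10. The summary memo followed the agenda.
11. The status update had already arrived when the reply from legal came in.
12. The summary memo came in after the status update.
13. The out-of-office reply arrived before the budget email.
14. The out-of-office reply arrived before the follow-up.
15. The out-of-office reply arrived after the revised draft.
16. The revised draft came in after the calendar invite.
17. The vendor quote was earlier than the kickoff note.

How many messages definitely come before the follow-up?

5

Directly stated before the follow-up: the out-of-office reply.
The agenda reaches the follow-up via the agenda → the out-of-office reply → the follow-up.
The calendar invite reaches the follow-up via the calendar invite → the revised draft → the out-of-office reply → the follow-up.
The revised draft reaches the follow-up via the revised draft → the out-of-office reply → the follow-up.
Likewise the status update reaches the follow-up by chaining the stated constraints.
No chain forces the summary memo (or any of the others) ahead of the follow-up.
That's the agenda, the calendar invite, the out-of-office reply, the revised draft, and the status update — 5 in all.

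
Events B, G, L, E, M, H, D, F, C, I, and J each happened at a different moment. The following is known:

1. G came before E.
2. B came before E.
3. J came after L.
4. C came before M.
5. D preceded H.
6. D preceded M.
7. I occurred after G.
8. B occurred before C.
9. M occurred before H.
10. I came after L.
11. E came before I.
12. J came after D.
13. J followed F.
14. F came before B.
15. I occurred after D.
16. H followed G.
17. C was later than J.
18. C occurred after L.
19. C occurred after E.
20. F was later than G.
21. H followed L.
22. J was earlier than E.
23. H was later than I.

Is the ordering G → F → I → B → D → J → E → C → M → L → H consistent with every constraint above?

no

The constraints require L before J, but in the proposed sequence J appears ahead of L. That one violation is enough.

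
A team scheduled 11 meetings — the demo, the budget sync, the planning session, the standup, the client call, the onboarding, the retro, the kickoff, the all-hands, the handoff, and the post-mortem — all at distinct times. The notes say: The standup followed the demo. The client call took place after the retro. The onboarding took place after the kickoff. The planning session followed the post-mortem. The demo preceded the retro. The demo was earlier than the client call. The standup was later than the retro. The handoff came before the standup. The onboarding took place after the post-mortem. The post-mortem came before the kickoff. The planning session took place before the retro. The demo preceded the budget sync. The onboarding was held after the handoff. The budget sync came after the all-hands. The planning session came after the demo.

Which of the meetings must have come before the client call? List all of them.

the demo, the planning session, the post-mortem, the retro

Directly stated before the client call: the demo and the retro.
The planning session reaches the client call via the planning session → the retro → the client call.
The post-mortem reaches the client call via the post-mortem → the planning session → the retro → the client call.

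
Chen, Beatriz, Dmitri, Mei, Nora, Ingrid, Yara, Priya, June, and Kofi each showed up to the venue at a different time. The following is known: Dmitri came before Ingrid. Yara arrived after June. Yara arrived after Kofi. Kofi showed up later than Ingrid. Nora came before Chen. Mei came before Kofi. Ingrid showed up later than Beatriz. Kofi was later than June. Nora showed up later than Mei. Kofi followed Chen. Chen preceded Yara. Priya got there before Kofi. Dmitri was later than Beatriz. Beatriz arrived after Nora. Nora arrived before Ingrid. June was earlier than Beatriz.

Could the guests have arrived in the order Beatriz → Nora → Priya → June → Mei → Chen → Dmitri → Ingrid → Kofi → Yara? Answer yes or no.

The constraints require Nora before Beatriz, but in the proposed sequence Beatriz appears ahead of Nora. That one violation is enough.

no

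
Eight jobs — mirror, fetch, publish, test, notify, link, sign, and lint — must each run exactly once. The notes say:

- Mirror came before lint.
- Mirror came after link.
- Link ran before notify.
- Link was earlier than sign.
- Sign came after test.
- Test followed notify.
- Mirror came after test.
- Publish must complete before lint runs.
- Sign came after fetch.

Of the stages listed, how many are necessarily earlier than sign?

4

Directly stated before sign: fetch, link, and test.
Notify reaches sign via notify → test → sign.
No chain forces mirror (or any of the others) ahead of sign.
That's fetch, link, notify, and test — 4 in all.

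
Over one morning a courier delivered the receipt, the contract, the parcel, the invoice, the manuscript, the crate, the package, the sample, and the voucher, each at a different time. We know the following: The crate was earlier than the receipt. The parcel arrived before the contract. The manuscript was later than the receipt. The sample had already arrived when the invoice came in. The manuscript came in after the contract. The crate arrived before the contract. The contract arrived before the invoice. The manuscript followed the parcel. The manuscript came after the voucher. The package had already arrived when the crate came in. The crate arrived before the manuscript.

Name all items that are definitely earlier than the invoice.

the contract, the crate, the package, the parcel, the sample

Directly stated before the invoice: the contract and the sample.
The crate reaches the invoice via the crate → the contract → the invoice.
The package reaches the invoice via the package → the crate → the contract → the invoice.
The parcel reaches the invoice via the parcel → the contract → the invoice.
No chain forces the receipt (or any of the others) ahead of the invoice.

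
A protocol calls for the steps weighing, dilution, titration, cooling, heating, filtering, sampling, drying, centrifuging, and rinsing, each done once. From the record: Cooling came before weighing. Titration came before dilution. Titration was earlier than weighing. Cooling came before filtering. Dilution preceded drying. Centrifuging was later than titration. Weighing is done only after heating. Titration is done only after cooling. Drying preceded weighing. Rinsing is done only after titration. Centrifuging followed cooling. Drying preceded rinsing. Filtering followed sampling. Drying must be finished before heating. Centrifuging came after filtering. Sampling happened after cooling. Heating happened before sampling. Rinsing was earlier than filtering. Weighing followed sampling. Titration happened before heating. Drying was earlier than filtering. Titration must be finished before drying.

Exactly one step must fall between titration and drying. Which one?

dilution

Tracing the constraints gives titration → dilution → drying, so dilution sits after titration and before drying.
No other step is forced both after titration and before drying.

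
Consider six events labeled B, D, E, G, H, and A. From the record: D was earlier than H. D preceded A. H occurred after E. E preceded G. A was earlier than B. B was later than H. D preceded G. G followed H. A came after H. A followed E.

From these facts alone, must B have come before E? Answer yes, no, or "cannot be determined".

no

Tracing the constraints gives E → A → B, so E must come before B.
That means B cannot be before E.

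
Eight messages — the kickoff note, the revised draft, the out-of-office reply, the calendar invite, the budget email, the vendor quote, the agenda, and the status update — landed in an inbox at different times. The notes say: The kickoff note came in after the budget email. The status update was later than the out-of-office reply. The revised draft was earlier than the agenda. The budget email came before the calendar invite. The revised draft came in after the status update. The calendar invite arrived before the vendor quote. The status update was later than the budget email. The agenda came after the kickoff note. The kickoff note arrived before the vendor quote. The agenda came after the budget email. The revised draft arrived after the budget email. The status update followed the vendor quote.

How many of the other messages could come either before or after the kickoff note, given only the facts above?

Forced before the kickoff note: the budget email; forced after the kickoff note: the agenda, the revised draft, the status update, and the vendor quote.
That leaves the calendar invite and the out-of-office reply with no forced order relative to the kickoff note — 2.

2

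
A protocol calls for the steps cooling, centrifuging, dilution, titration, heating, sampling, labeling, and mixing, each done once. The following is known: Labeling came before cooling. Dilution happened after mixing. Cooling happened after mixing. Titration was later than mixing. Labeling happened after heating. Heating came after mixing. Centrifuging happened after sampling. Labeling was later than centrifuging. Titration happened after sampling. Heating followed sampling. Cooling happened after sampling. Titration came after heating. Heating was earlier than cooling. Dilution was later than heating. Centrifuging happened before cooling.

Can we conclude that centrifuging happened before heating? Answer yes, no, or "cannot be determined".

cannot be determined

No chain of stated constraints runs from centrifuging to heating, and none runs from heating to centrifuging either.
So the relative order of centrifuging and heating is not fixed by the given facts.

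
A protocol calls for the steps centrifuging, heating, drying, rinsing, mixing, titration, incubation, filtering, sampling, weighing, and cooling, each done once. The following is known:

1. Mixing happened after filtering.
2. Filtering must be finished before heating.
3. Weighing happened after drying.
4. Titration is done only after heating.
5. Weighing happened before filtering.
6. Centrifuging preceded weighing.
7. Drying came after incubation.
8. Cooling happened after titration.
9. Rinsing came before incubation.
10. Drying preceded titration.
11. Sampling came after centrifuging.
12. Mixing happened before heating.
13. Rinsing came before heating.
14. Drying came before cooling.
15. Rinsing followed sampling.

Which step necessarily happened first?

Centrifuging has a chain of constraints placing it before every other step, so centrifuging must be first.

centrifuging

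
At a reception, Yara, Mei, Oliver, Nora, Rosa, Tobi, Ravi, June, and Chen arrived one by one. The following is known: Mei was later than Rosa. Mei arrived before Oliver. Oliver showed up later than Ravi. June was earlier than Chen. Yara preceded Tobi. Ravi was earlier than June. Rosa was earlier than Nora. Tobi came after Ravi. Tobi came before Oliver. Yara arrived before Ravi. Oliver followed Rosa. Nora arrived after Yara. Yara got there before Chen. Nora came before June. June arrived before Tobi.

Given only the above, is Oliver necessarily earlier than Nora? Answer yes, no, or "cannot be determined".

Tracing the constraints gives Nora → June → Tobi → Oliver, so Nora must come before Oliver.
That means Oliver cannot be before Nora.

no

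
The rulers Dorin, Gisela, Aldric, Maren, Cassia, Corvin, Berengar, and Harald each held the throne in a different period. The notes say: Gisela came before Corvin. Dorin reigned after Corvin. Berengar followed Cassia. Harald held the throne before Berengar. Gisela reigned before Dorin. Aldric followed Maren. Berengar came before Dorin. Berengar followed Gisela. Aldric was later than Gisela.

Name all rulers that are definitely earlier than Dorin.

Directly stated before Dorin: Berengar, Corvin, and Gisela.
Cassia reaches Dorin via Cassia → Berengar → Dorin.
Harald reaches Dorin via Harald → Berengar → Dorin.
No chain forces Aldric (or any of the others) ahead of Dorin.

Berengar, Cassia, Corvin, Gisela, Harald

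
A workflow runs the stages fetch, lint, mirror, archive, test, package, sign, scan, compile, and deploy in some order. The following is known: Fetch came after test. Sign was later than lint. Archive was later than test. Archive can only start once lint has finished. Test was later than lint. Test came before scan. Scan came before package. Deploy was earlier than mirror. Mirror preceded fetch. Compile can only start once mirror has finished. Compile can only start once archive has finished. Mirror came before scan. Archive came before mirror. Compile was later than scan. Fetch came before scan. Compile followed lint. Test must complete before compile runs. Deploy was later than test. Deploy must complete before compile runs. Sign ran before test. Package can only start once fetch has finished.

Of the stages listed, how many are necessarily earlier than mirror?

Directly stated before mirror: archive and deploy.
Lint reaches mirror via lint → archive → mirror.
Sign reaches mirror via sign → test → deploy → mirror.
Test reaches mirror via test → deploy → mirror.
That's archive, deploy, lint, sign, and test — 5 in all.

5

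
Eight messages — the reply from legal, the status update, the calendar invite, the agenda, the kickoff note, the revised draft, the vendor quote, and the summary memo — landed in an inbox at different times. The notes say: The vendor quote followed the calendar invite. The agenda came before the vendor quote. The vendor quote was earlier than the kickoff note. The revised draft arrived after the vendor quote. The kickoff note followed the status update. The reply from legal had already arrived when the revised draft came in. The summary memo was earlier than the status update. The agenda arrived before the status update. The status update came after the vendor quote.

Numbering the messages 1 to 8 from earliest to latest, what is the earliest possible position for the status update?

The agenda, the calendar invite, the summary memo, and the vendor quote must all come before the status update — 4 forced predecessors.
Nothing else is forced ahead of the status update, so its earliest slot is position 4 + 1 = 5.

5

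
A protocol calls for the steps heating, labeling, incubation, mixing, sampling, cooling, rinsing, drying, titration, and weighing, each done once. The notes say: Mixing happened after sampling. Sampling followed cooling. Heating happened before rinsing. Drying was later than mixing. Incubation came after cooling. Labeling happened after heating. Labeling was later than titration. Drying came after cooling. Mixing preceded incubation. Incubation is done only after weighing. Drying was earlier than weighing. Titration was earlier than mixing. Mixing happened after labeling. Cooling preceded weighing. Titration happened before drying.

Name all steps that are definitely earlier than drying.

Directly stated before drying: cooling, mixing, and titration.
Heating reaches drying via heating → labeling → mixing → drying.
Labeling reaches drying via labeling → mixing → drying.
Sampling reaches drying via sampling → mixing → drying.
No chain forces incubation (or any of the others) ahead of drying.

cooling, heating, labeling, mixing, sampling, titration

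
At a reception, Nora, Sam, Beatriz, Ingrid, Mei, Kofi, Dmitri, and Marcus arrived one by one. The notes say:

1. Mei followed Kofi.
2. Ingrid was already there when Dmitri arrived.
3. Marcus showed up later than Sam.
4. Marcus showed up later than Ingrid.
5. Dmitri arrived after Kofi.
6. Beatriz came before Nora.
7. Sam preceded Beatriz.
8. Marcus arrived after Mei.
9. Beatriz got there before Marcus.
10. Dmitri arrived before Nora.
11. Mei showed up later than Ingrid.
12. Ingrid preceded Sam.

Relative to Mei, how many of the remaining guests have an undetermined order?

Forced before Mei: Ingrid and Kofi; forced after Mei: Marcus.
That leaves Beatriz, Dmitri, Nora, and Sam with no forced order relative to Mei — 4.

4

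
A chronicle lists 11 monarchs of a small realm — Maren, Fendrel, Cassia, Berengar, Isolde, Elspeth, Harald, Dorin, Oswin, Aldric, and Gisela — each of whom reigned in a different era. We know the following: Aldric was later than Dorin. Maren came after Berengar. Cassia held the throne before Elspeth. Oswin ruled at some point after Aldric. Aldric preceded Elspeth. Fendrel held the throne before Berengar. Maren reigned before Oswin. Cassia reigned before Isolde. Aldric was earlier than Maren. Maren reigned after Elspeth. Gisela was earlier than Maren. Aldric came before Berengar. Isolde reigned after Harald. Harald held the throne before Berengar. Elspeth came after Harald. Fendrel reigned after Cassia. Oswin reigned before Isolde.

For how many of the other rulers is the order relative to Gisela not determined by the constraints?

7

Forced after Gisela: Isolde, Maren, and Oswin.
That leaves Aldric, Berengar, Cassia, Dorin, Elspeth, Fendrel, and Harald with no forced order relative to Gisela — 7.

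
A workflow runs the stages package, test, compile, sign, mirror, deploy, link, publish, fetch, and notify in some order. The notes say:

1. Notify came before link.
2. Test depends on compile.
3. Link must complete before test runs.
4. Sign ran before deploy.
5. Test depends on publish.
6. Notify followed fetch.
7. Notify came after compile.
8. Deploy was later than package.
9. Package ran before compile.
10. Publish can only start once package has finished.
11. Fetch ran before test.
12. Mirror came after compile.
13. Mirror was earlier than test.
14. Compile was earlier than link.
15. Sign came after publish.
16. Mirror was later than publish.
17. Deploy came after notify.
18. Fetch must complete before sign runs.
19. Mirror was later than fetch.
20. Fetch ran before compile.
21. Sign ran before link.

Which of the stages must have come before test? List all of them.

compile, fetch, link, mirror, notify, package, publish, sign

Directly stated before test: compile, fetch, link, mirror, and publish.
Notify reaches test via notify → link → test.
Package reaches test via package → compile → test.
Sign reaches test via sign → link → test.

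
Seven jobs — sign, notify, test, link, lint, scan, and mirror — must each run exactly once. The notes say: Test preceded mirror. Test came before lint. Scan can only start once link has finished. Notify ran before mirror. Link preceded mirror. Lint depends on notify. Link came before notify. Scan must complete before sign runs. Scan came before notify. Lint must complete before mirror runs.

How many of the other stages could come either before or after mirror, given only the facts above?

Forced before mirror: link, lint, notify, scan, and test.
That leaves sign with no forced order relative to mirror — 1.

1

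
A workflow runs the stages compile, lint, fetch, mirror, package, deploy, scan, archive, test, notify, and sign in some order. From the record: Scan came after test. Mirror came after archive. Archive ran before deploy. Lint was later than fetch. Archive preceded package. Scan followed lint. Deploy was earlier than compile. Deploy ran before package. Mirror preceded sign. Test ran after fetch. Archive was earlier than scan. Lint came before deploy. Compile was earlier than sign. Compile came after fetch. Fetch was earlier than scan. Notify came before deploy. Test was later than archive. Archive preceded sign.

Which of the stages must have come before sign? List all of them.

archive, compile, deploy, fetch, lint, mirror, notify

Directly stated before sign: archive, compile, and mirror.
Deploy reaches sign via deploy → compile → sign.
Fetch reaches sign via fetch → compile → sign.
Lint reaches sign via lint → deploy → compile → sign.
Likewise notify reaches sign by chaining the stated constraints.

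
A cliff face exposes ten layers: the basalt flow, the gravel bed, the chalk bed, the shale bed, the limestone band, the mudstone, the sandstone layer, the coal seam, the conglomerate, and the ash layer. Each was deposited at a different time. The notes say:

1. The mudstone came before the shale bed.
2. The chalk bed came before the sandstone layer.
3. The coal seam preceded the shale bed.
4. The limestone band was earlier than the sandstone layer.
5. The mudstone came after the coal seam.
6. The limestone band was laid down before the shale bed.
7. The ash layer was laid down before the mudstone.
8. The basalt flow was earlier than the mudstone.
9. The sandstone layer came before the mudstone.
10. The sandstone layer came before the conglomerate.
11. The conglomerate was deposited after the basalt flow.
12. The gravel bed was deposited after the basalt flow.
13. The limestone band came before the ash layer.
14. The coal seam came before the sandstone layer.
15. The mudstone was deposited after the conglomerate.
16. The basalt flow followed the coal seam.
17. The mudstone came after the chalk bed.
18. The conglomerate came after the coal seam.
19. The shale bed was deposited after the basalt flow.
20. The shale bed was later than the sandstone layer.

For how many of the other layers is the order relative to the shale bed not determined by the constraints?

1

Forced before the shale bed: the ash layer, the basalt flow, the chalk bed, the coal seam, the conglomerate, the limestone band, the mudstone, and the sandstone layer.
That leaves the gravel bed with no forced order relative to the shale bed — 1.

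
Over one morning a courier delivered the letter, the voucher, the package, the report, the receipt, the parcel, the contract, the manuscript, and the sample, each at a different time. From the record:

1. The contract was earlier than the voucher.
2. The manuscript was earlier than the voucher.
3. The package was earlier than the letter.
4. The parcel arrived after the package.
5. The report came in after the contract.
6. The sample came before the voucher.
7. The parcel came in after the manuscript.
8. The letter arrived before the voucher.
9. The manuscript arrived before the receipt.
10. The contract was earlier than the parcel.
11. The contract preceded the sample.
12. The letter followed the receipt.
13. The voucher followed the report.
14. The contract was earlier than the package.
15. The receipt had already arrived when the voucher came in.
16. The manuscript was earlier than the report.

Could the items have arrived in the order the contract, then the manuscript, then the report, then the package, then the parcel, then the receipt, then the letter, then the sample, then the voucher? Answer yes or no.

yes

Check each stated constraint against the proposed order — e.g. the manuscript is ahead of the voucher; the contract is ahead of the voucher. Every pair is in the required order; nothing is violated.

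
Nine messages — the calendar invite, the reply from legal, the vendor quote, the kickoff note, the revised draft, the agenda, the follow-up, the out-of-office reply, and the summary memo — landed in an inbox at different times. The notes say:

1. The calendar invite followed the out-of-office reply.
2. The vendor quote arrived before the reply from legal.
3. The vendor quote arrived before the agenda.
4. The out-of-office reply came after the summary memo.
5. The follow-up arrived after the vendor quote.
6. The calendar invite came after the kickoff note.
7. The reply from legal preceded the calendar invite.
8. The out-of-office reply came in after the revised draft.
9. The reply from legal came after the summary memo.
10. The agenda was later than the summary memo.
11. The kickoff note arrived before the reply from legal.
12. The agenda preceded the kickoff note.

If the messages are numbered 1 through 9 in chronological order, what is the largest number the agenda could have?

The agenda must come before the calendar invite, the kickoff note, and the reply from legal — 3 messages forced after it.
Everything else can be placed before the agenda in some valid order, so the agenda can sit as late as position 9 − 3 = 6.

6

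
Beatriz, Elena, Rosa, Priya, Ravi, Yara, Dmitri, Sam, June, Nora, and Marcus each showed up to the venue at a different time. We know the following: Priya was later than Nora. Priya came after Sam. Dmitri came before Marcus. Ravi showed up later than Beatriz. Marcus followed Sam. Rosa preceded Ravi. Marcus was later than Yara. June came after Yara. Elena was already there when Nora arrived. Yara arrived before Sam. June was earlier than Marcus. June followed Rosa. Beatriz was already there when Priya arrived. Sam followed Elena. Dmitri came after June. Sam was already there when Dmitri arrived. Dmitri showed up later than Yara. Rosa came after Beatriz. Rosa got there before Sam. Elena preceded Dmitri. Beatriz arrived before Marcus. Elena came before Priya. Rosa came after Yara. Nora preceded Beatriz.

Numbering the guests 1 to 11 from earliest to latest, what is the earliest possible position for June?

6

Beatriz, Elena, Nora, Rosa, and Yara must all come before June — 5 forced predecessors.
Nothing else is forced ahead of June, so their earliest slot is position 5 + 1 = 6.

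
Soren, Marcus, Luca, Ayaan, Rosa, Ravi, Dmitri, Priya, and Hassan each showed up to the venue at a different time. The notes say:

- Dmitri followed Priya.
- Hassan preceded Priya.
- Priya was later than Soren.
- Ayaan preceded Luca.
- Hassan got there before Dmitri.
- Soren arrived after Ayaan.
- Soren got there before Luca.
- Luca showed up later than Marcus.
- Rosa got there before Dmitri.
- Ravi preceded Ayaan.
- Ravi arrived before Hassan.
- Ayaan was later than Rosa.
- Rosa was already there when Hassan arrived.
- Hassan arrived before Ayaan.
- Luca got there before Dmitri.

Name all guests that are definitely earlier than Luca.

Ayaan, Hassan, Marcus, Ravi, Rosa, Soren

Directly stated before Luca: Ayaan, Marcus, and Soren.
Hassan reaches Luca via Hassan → Ayaan → Luca.
Ravi reaches Luca via Ravi → Ayaan → Luca.
Rosa reaches Luca via Rosa → Ayaan → Luca.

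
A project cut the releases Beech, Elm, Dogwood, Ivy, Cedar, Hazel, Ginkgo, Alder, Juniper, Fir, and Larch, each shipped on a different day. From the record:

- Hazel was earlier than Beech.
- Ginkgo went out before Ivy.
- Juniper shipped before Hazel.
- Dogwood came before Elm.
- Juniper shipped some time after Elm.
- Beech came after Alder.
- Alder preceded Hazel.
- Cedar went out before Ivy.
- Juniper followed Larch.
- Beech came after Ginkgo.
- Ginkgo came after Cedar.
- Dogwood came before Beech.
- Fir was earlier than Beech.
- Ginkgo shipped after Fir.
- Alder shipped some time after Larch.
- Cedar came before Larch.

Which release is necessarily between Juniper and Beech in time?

Tracing the constraints gives Juniper → Hazel → Beech, so Hazel sits after Juniper and before Beech.
No other release is forced both after Juniper and before Beech.

Hazel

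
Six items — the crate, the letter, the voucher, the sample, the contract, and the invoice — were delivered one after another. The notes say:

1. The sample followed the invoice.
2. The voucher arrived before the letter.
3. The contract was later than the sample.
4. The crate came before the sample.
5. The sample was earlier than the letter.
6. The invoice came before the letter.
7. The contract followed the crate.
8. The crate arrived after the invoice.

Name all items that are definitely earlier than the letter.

the crate, the invoice, the sample, the voucher

Directly stated before the letter: the invoice, the sample, and the voucher.
The crate reaches the letter via the crate → the sample → the letter.
No chain forces the contract ahead of the letter.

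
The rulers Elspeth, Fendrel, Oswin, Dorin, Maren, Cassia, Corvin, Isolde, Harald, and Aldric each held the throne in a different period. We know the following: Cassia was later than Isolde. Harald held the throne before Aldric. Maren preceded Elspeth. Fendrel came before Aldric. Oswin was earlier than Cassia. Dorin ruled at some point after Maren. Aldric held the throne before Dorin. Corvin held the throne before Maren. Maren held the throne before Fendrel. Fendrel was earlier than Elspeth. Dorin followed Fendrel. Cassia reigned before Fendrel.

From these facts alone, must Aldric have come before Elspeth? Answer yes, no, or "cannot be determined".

cannot be determined

No chain of stated constraints runs from Aldric to Elspeth, and none runs from Elspeth to Aldric either.
So the relative order of Aldric and Elspeth is not fixed by the given facts.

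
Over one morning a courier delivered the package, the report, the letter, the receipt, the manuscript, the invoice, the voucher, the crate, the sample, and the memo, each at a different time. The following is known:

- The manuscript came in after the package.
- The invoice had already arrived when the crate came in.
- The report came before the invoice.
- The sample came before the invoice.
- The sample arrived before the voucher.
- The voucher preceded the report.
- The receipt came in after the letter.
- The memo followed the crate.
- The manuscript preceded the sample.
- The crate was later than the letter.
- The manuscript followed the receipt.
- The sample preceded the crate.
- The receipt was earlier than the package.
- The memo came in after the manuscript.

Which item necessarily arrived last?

the memo

Every other item has a chain of constraints placing it before the memo, so the memo is last.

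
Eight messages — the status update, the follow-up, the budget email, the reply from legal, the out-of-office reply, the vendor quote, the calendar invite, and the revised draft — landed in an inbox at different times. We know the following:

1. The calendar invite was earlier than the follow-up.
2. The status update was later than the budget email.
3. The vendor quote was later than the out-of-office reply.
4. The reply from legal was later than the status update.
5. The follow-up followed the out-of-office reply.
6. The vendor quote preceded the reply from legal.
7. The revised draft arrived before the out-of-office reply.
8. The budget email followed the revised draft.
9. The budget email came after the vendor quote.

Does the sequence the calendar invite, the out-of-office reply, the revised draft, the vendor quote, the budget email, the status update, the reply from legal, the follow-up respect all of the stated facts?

no

The constraints require the revised draft before the out-of-office reply, but in the proposed sequence the out-of-office reply appears ahead of the revised draft. That one violation is enough.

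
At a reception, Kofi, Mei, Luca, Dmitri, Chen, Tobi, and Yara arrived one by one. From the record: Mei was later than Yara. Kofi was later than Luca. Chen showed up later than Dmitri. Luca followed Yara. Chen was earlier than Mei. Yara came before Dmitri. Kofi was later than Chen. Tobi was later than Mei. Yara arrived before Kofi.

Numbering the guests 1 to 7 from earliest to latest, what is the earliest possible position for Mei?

Chen, Dmitri, and Yara must all come before Mei — 3 forced predecessors.
Nothing else is forced ahead of Mei, so their earliest slot is position 3 + 1 = 4.

4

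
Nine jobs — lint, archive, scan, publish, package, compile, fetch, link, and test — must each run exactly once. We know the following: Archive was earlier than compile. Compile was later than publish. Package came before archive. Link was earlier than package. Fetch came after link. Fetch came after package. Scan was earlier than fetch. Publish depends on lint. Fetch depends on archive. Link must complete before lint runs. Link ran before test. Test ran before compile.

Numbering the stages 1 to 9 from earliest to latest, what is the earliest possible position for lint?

2

Link must come before lint — 1 forced predecessor.
Nothing else is forced ahead of lint, so its earliest slot is position 1 + 1 = 2.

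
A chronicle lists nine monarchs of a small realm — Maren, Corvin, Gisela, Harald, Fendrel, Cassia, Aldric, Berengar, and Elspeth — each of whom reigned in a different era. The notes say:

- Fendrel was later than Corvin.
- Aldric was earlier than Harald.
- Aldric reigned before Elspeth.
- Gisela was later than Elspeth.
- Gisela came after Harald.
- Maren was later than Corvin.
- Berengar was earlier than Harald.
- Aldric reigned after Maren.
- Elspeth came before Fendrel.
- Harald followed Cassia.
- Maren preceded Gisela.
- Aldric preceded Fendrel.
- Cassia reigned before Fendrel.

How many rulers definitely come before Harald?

5

Directly stated before Harald: Aldric, Berengar, and Cassia.
Corvin reaches Harald via Corvin → Maren → Aldric → Harald.
Maren reaches Harald via Maren → Aldric → Harald.
That's Aldric, Berengar, Cassia, Corvin, and Maren — 5 in all.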